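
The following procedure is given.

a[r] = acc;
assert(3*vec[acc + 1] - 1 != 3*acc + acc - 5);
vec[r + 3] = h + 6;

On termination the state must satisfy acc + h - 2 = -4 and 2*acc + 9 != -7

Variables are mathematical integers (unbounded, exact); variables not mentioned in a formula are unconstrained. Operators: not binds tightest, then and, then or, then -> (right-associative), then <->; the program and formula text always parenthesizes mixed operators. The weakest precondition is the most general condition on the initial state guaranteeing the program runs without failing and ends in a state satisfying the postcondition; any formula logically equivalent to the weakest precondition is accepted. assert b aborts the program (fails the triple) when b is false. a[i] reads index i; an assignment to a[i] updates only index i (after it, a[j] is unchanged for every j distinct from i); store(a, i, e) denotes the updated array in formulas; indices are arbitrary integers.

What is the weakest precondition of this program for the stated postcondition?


Working backward. After the program, the postcondition acc + h - 2 = -4 and 2*acc + 9 != -7 must hold; in canonical form it is acc + h = -2 and 2*acc != -16.
Before vec[r + 3] := h + 6: acc + h = -2 and 2*acc != -16
Before assert 3*vec[acc + 1] - 1 != 3*acc + acc - 5: 3*vec[acc + 1] != 4*acc - 4 and acc + h = -2 and 2*acc != -16
Before a[r] := acc: 3*vec[acc + 1] != 4*acc - 4 and acc + h = -2 and 2*acc != -16
Answer: WP = 3*vec[acc + 1] != 4*acc - 4 and acc + h = -2 and 2*acc != -16


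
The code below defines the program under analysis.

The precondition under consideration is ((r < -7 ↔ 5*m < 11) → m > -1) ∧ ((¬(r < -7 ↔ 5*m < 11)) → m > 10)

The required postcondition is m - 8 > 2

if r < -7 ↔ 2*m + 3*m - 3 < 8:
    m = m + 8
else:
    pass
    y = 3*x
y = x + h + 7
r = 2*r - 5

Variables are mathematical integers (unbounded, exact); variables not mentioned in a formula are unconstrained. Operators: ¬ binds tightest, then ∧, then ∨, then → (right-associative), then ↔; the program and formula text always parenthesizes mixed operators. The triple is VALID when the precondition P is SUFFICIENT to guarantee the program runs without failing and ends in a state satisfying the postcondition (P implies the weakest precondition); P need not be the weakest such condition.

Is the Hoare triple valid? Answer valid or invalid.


Working backward. After the program, the postcondition m - 8 > 2 must hold; in canonical form it is m > 10.
Before r := 2*r - 5: m > 10
Before y := x + h + 7: m > 10
Then branch requires m > 2; else branch requires m > 10.
Before the if: ((r < -7 ↔ 5*m < 11) → m > 2) ∧ ((¬(r < -7 ↔ 5*m < 11)) → m > 10)
The weakest precondition is ((r < -7 ↔ 5*m < 11) → m > 2) ∧ ((¬(r < -7 ↔ 5*m < 11)) → m > 10).
Check whether ((r < -7 ↔ 5*m < 11) → m > -1) ∧ ((¬(r < -7 ↔ 5*m < 11)) → m > 10) implies it.
Countermodel: at the initial state m = 0, r = -8, the precondition holds but the weakest precondition fails.
Answer: invalid


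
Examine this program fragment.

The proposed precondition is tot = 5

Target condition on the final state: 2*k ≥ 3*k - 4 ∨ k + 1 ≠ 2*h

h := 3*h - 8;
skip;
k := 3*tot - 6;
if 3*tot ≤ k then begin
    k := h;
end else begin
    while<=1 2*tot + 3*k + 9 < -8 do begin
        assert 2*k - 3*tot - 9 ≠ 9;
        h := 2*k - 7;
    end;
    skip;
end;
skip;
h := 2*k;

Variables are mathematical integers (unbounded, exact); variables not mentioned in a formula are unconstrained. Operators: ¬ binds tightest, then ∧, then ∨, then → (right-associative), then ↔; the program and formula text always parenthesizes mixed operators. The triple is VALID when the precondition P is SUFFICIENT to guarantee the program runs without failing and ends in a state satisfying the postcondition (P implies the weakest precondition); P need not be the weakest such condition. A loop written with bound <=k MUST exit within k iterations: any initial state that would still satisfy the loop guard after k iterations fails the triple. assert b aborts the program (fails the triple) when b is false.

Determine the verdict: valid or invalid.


Working backward. After the program, the postcondition 2*k ≥ 3*k - 4 ∨ k + 1 ≠ 2*h must hold; in canonical form it is k ≤ 4 ∨ k ≠ 2*h - 1.
Before h := 2*k: k ≤ 4 ∨ 3*k ≠ 1
Before skip: k ≤ 4 ∨ 3*k ≠ 1
Then branch requires h ≤ 4 ∨ 3*h ≠ 1; else branch requires (3*k + 2*tot < -17 → (2*k ≠ 3*tot + 18 ∧ (¬(3*k + 2*tot < -17)) ∧ (k ≤ 4 ∨ 3*k ≠ 1))) ∧ ((¬(3*k + 2*tot < -17)) → (k ≤ 4 ∨ 3*k ≠ 1)).
Before the if: (3*tot ≤ k → (h ≤ 4 ∨ 3*h ≠ 1)) ∧ ((¬(3*tot ≤ k)) → ((3*k + 2*tot < -17 → (2*k ≠ 3*tot + 18 ∧ (¬(3*k + 2*tot < -17)) ∧ (k ≤ 4 ∨ 3*k ≠ 1))) ∧ ((¬(3*k + 2*tot < -17)) → (k ≤ 4 ∨ 3*k ≠ 1))))
Before k := 3*tot - 6: (11*tot < 1 → (3*tot ≠ 30 ∧ (¬(11*tot < 1)) ∧ (3*tot ≤ 10 ∨ 9*tot ≠ 19))) ∧ ((¬(11*tot < 1)) → (3*tot ≤ 10 ∨ 9*tot ≠ 19))
Before skip: (11*tot < 1 → (3*tot ≠ 30 ∧ (¬(11*tot < 1)) ∧ (3*tot ≤ 10 ∨ 9*tot ≠ 19))) ∧ ((¬(11*tot < 1)) → (3*tot ≤ 10 ∨ 9*tot ≠ 19))
Before h := 3*h - 8: (11*tot < 1 → (3*tot ≠ 30 ∧ (¬(11*tot < 1)) ∧ (3*tot ≤ 10 ∨ 9*tot ≠ 19))) ∧ ((¬(11*tot < 1)) → (3*tot ≤ 10 ∨ 9*tot ≠ 19))
The weakest precondition is (11*tot < 1 → (3*tot ≠ 30 ∧ (¬(11*tot < 1)) ∧ (3*tot ≤ 10 ∨ 9*tot ≠ 19))) ∧ ((¬(11*tot < 1)) → (3*tot ≤ 10 ∨ 9*tot ≠ 19)).
Check whether tot = 5 implies it.
Every state satisfying the precondition satisfies the weakest precondition: the implication holds.
Answer: valid


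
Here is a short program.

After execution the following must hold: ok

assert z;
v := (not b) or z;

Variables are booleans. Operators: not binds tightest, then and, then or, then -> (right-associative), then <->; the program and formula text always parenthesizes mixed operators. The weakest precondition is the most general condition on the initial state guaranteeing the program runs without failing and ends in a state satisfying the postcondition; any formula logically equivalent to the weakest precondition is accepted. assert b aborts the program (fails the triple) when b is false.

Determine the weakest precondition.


Working backward. After the program, ok must hold.
Before v := (not b) or z: ok
Before assert z: z and ok
Answer: WP = z and ok


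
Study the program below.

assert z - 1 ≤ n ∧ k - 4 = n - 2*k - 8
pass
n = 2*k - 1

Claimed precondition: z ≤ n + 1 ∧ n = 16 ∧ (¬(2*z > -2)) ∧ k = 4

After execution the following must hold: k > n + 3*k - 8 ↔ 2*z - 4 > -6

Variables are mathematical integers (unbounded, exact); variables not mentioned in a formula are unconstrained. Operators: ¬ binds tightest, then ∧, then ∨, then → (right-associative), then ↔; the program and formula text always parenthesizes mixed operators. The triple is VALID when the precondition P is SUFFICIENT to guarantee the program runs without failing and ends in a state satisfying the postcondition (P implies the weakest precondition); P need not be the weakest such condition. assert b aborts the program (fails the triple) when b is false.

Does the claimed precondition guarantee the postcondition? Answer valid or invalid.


Working backward. After the program, the postcondition k > n + 3*k - 8 ↔ 2*z - 4 > -6 must hold; in canonical form it is 2*k + n < 8 ↔ 2*z > -2.
Before n := 2*k - 1: 4*k < 9 ↔ 2*z > -2
Before skip: 4*k < 9 ↔ 2*z > -2
Before assert z - 1 ≤ n ∧ k - 4 = n - 2*k - 8: z ≤ n + 1 ∧ 3*k = n - 4 ∧ (4*k < 9 ↔ 2*z > -2)
The weakest precondition is z ≤ n + 1 ∧ 3*k = n - 4 ∧ (4*k < 9 ↔ 2*z > -2).
Check whether z ≤ n + 1 ∧ n = 16 ∧ (¬(2*z > -2)) ∧ k = 4 implies it.
Every state satisfying the precondition satisfies the weakest precondition: the implication holds.
Answer: valid


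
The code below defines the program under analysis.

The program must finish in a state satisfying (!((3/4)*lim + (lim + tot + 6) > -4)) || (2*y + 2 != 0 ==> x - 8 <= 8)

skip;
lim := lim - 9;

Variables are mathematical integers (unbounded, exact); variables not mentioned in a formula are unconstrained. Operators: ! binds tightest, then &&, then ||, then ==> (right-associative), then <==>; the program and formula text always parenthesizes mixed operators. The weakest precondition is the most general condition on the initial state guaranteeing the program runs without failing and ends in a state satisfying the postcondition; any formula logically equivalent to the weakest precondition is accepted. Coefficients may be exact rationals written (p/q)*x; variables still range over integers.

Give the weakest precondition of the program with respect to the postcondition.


Working backward. After the program, the postcondition (!((3/4)*lim + (lim + tot + 6) > -4)) || (2*y + 2 != 0 ==> x - 8 <= 8) must hold; in canonical form it is (!((7/4)*lim + tot > -10)) || (2*y != -2 ==> x <= 16).
Before lim := lim - 9: (!((7/4)*lim + tot > 23/4)) || (2*y != -2 ==> x <= 16)
Before skip: (!((7/4)*lim + tot > 23/4)) || (2*y != -2 ==> x <= 16)
Answer: WP = (!((7/4)*lim + tot > 23/4)) || (2*y != -2 ==> x <= 16)


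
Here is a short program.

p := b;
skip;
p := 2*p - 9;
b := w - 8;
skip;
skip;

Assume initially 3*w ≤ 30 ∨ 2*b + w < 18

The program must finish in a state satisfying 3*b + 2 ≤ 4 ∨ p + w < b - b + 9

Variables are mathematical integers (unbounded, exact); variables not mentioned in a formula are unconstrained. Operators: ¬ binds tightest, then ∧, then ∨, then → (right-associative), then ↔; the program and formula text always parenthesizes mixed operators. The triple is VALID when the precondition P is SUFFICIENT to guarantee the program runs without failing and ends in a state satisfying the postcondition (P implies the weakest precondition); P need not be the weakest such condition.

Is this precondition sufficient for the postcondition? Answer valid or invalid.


Working backward. After the program, the postcondition 3*b + 2 ≤ 4 ∨ p + w < b - b + 9 must hold; in canonical form it is 3*b ≤ 2 ∨ p + w < 9.
Before skip: 3*b ≤ 2 ∨ p + w < 9
Before skip: 3*b ≤ 2 ∨ p + w < 9
Before b := w - 8: 3*w ≤ 26 ∨ p + w < 9
Before p := 2*p - 9: 3*w ≤ 26 ∨ 2*p + w < 18
Before skip: 3*w ≤ 26 ∨ 2*p + w < 18
Before p := b: 3*w ≤ 26 ∨ 2*b + w < 18
The weakest precondition is 3*w ≤ 26 ∨ 2*b + w < 18.
Check whether 3*w ≤ 30 ∨ 2*b + w < 18 implies it.
Countermodel: at the initial state b = 5, w = 9, the precondition holds but the weakest precondition fails.
Answer: invalid


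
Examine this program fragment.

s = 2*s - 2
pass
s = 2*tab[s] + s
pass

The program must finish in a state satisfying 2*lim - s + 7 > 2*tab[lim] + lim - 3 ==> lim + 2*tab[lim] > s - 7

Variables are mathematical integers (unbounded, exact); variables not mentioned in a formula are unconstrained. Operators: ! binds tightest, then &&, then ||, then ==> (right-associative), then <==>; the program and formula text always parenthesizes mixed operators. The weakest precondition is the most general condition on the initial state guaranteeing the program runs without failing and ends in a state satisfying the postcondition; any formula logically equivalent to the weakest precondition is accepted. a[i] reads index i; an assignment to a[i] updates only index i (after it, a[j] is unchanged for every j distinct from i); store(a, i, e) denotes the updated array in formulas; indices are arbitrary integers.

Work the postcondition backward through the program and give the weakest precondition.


Working backward. After the program, the postcondition 2*lim - s + 7 > 2*tab[lim] + lim - 3 ==> lim + 2*tab[lim] > s - 7 must hold; in canonical form it is lim > 2*tab[lim] + s - 10 ==> 2*tab[lim] + lim > s - 7.
Before skip: lim > 2*tab[lim] + s - 10 ==> 2*tab[lim] + lim > s - 7
Before s := 2*tab[s] + s: lim > 2*tab[lim] + 2*tab[s] + s - 10 ==> 2*tab[lim] + lim > 2*tab[s] + s - 7
Before skip: lim > 2*tab[lim] + 2*tab[s] + s - 10 ==> 2*tab[lim] + lim > 2*tab[s] + s - 7
Before s := 2*s - 2: lim > 2*tab[2*s - 2] + 2*tab[lim] + 2*s - 12 ==> 2*tab[lim] + lim > 2*tab[2*s - 2] + 2*s - 9
Answer: WP = lim > 2*tab[2*s - 2] + 2*tab[lim] + 2*s - 12 ==> 2*tab[lim] + lim > 2*tab[2*s - 2] + 2*s - 9


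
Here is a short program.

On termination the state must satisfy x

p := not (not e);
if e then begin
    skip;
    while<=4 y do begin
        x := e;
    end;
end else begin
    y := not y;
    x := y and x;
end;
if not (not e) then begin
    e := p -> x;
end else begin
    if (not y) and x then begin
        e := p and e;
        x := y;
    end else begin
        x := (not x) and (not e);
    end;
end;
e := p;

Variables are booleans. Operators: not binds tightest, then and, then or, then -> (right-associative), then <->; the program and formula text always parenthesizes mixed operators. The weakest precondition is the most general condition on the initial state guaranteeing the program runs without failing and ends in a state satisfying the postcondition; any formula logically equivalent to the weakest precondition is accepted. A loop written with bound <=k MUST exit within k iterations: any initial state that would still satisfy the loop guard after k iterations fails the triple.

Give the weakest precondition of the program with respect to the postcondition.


Working backward. After the program, x must hold.
Before e := p: x
Then branch requires x; else branch requires (((not y) and x) -> y) and ((not ((not y) and x)) -> ((not x) and (not e))).
Before the if: (e -> x) and ((not e) -> ((((not y) and x) -> y) and ((not ((not y) and x)) -> ((not x) and (not e)))))
Then branch requires (y -> ((y -> ((y -> ((y -> ((not y) and ((not e) -> ((((not y) and e) -> y) and ((not ((not y) and e)) -> (not e)))))) and ((not y) -> ((not e) -> ((((not y) and e) -> y) and ((not ((not y) and e)) -> (not e))))))) and ((not y) -> ((not e) -> ((((not y) and e) -> y) and ((not ((not y) and e)) -> (not e))))))) and ((not y) -> ((not e) -> ((((not y) and e) -> y) and ((not ((not y) and e)) -> (not e))))))) and ((not y) -> ((e -> x) and ((not e) -> ((((not y) and x) -> y) and ((not ((not y) and x)) -> ((not x) and (not e))))))); else branch requires (e -> ((not y) and x)) and ((not e) -> ((not ((not y) and x)) and (not e))).
Before the if: (e -> ((y -> ((y -> ((y -> ((y -> ((not y) and ((not e) -> ((((not y) and e) -> y) and ((not ((not y) and e)) -> (not e)))))) and ((not y) -> ((not e) -> ((((not y) and e) -> y) and ((not ((not y) and e)) -> (not e))))))) and ((not y) -> ((not e) -> ((((not y) and e) -> y) and ((not ((not y) and e)) -> (not e))))))) and ((not y) -> ((not e) -> ((((not y) and e) -> y) and ((not ((not y) and e)) -> (not e))))))) and ((not y) -> ((e -> x) and ((not e) -> ((((not y) and x) -> y) and ((not ((not y) and x)) -> ((not x) and (not e))))))))) and ((not e) -> ((e -> ((not y) and x)) and ((not e) -> ((not ((not y) and x)) and (not e)))))
Before p := not (not e): (e -> ((y -> ((y -> ((y -> ((y -> ((not y) and ((not e) -> ((((not y) and e) -> y) and ((not ((not y) and e)) -> (not e)))))) and ((not y) -> ((not e) -> ((((not y) and e) -> y) and ((not ((not y) and e)) -> (not e))))))) and ((not y) -> ((not e) -> ((((not y) and e) -> y) and ((not ((not y) and e)) -> (not e))))))) and ((not y) -> ((not e) -> ((((not y) and e) -> y) and ((not ((not y) and e)) -> (not e))))))) and ((not y) -> ((e -> x) and ((not e) -> ((((not y) and x) -> y) and ((not ((not y) and x)) -> ((not x) and (not e))))))))) and ((not e) -> ((e -> ((not y) and x)) and ((not e) -> ((not ((not y) and x)) and (not e)))))
Answer: WP = (e -> ((y -> ((y -> ((y -> ((y -> ((not y) and ((not e) -> ((((not y) and e) -> y) and ((not ((not y) and e)) -> (not e)))))) and ((not y) -> ((not e) -> ((((not y) and e) -> y) and ((not ((not y) and e)) -> (not e))))))) and ((not y) -> ((not e) -> ((((not y) and e) -> y) and ((not ((not y) and e)) -> (not e))))))) and ((not y) -> ((not e) -> ((((not y) and e) -> y) and ((not ((not y) and e)) -> (not e))))))) and ((not y) -> ((e -> x) and ((not e) -> ((((not y) and x) -> y) and ((not ((not y) and x)) -> ((not x) and (not e))))))))) and ((not e) -> ((e -> ((not y) and x)) and ((not e) -> ((not ((not y) and x)) and (not e)))))


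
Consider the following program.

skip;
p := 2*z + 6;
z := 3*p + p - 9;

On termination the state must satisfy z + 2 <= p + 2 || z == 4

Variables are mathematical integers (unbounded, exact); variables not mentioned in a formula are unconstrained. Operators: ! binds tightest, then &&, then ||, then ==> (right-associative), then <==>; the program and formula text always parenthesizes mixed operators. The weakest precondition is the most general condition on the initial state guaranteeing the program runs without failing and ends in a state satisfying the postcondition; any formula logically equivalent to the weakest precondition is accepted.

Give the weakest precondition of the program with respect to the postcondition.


Working backward. After the program, the postcondition z + 2 <= p + 2 || z == 4 must hold; in canonical form it is z <= p || z == 4.
Before z := 3*p + p - 9: 3*p <= 9 || 4*p == 13
Before p := 2*z + 6: 6*z <= -9 || 8*z == -11
Before skip: 6*z <= -9 || 8*z == -11
Answer: WP = 6*z <= -9 || 8*z == -11


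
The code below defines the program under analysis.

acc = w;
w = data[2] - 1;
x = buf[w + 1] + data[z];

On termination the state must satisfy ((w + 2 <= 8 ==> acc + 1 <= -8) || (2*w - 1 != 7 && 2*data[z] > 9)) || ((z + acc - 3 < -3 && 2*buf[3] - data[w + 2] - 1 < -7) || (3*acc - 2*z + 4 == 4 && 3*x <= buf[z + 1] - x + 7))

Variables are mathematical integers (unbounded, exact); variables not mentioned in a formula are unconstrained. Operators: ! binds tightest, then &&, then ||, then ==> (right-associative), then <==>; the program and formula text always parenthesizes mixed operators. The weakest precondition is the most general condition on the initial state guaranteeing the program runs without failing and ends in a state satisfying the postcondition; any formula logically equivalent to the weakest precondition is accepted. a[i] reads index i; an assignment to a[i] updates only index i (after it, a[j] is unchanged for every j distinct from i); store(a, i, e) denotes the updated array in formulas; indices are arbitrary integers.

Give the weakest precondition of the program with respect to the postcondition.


Working backward. After the program, the postcondition ((w + 2 <= 8 ==> acc + 1 <= -8) || (2*w - 1 != 7 && 2*data[z] > 9)) || ((z + acc - 3 < -3 && 2*buf[3] - data[w + 2] - 1 < -7) || (3*acc - 2*z + 4 == 4 && 3*x <= buf[z + 1] - x + 7)) must hold; in canonical form it is (w <= 6 ==> acc <= -9) || (2*w != 8 && 2*data[z] > 9) || (acc + z < 0 && 2*buf[3] < data[w + 2] - 6) || (3*acc == 2*z && 4*x <= buf[z + 1] + 7).
Before x := buf[w + 1] + data[z]: (w <= 6 ==> acc <= -9) || (2*w != 8 && 2*data[z] > 9) || (acc + z < 0 && 2*buf[3] < data[w + 2] - 6) || (3*acc == 2*z && 4*buf[w + 1] + 4*data[z] <= buf[z + 1] + 7)
Before w := data[2] - 1: (data[2] <= 7 ==> acc <= -9) || (2*data[2] != 10 && 2*data[z] > 9) || (acc + z < 0 && 2*buf[3] < data[data[2] + 1] - 6) || (3*acc == 2*z && 4*buf[data[2]] + 4*data[z] <= buf[z + 1] + 7)
Before acc := w: (data[2] <= 7 ==> w <= -9) || (2*data[2] != 10 && 2*data[z] > 9) || (w + z < 0 && 2*buf[3] < data[data[2] + 1] - 6) || (3*w == 2*z && 4*buf[data[2]] + 4*data[z] <= buf[z + 1] + 7)
Answer: WP = (data[2] <= 7 ==> w <= -9) || (2*data[2] != 10 && 2*data[z] > 9) || (w + z < 0 && 2*buf[3] < data[data[2] + 1] - 6) || (3*w == 2*z && 4*buf[data[2]] + 4*data[z] <= buf[z + 1] + 7)


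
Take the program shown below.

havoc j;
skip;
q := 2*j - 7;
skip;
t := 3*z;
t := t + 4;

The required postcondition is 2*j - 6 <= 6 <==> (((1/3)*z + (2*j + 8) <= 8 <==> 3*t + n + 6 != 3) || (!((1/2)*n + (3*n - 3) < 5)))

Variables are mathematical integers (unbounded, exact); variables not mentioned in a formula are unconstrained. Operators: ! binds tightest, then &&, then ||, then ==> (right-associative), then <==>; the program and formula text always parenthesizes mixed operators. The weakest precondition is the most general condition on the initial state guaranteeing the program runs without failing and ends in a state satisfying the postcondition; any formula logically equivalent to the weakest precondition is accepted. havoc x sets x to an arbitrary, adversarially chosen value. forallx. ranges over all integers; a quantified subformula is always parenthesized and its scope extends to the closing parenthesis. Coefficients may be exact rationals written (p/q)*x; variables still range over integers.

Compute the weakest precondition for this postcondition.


Working backward. After the program, the postcondition 2*j - 6 <= 6 <==> (((1/3)*z + (2*j + 8) <= 8 <==> 3*t + n + 6 != 3) || (!((1/2)*n + (3*n - 3) < 5))) must hold; in canonical form it is 2*j <= 12 <==> ((2*j + (1/3)*z <= 0 <==> n + 3*t != -3) || (!((7/2)*n < 8))).
Before t := t + 4: 2*j <= 12 <==> ((2*j + (1/3)*z <= 0 <==> n + 3*t != -15) || (!((7/2)*n < 8)))
Before t := 3*z: 2*j <= 12 <==> ((2*j + (1/3)*z <= 0 <==> n + 9*z != -15) || (!((7/2)*n < 8)))
Before skip: 2*j <= 12 <==> ((2*j + (1/3)*z <= 0 <==> n + 9*z != -15) || (!((7/2)*n < 8)))
Before q := 2*j - 7: 2*j <= 12 <==> ((2*j + (1/3)*z <= 0 <==> n + 9*z != -15) || (!((7/2)*n < 8)))
Before skip: 2*j <= 12 <==> ((2*j + (1/3)*z <= 0 <==> n + 9*z != -15) || (!((7/2)*n < 8)))
Before havoc j: forall j_1. (2*j_1 <= 12 <==> ((2*j_1 + (1/3)*z <= 0 <==> n + 9*z != -15) || (!((7/2)*n < 8))))
Answer: WP = forall j_1. (2*j_1 <= 12 <==> ((2*j_1 + (1/3)*z <= 0 <==> n + 9*z != -15) || (!((7/2)*n < 8))))


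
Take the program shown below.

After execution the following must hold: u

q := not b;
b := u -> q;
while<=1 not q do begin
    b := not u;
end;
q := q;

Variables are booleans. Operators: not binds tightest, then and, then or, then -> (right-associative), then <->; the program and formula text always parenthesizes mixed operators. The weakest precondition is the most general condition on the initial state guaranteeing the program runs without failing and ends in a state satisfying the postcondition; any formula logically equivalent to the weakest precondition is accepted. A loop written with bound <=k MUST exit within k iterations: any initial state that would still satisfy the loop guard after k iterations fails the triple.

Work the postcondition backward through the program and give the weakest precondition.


Working backward. After the program, u must hold.
Before q := q: u
Before the loop (bound <=1), unroll the exhaustion recursion (WP_0 = exit-now case; WP_j = one more guarded iteration, up to j = 1):
  WP_0: q and u
  WP_1: ((not q) -> (q and u)) and (q -> u)
So before the loop: ((not q) -> (q and u)) and (q -> u)
Before b := u -> q: ((not q) -> (q and u)) and (q -> u)
Before q := not b: (b -> ((not b) and u)) and ((not b) -> u)
Answer: WP = (b -> ((not b) and u)) and ((not b) -> u)


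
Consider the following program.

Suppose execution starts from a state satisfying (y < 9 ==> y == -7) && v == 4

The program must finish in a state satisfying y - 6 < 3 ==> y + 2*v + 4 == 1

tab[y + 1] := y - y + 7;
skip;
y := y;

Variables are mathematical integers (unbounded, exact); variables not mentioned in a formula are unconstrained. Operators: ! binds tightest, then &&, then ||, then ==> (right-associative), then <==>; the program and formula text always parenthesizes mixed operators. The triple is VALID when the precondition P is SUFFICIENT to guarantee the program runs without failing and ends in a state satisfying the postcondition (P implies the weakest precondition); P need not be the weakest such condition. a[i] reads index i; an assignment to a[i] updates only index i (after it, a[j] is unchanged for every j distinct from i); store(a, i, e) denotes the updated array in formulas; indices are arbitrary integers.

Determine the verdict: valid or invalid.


Working backward. After the program, the postcondition y - 6 < 3 ==> y + 2*v + 4 == 1 must hold; in canonical form it is y < 9 ==> 2*v + y == -3.
Before y := y: y < 9 ==> 2*v + y == -3
Before skip: y < 9 ==> 2*v + y == -3
Before tab[y + 1] := y - y + 7: y < 9 ==> 2*v + y == -3
The weakest precondition is y < 9 ==> 2*v + y == -3.
Check whether (y < 9 ==> y == -7) && v == 4 implies it.
Countermodel: at the initial state v = 4, y = -7, the precondition holds but the weakest precondition fails.
Answer: invalid


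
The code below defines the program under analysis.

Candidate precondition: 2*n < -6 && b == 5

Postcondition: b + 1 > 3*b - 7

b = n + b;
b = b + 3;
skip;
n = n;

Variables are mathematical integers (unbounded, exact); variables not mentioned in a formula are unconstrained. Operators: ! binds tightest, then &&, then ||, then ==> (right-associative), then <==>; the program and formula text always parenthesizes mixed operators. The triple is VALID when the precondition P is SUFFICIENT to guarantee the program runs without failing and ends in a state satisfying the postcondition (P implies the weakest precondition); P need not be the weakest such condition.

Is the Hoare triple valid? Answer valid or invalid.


Working backward. After the program, the postcondition b + 1 > 3*b - 7 must hold; in canonical form it is 2*b < 8.
Before n := n: 2*b < 8
Before skip: 2*b < 8
Before b := b + 3: 2*b < 2
Before b := n + b: 2*b + 2*n < 2
The weakest precondition is 2*b + 2*n < 2.
Check whether 2*n < -6 && b == 5 implies it.
Countermodel: at the initial state b = 5, n = -4, the precondition holds but the weakest precondition fails.
Answer: invalid


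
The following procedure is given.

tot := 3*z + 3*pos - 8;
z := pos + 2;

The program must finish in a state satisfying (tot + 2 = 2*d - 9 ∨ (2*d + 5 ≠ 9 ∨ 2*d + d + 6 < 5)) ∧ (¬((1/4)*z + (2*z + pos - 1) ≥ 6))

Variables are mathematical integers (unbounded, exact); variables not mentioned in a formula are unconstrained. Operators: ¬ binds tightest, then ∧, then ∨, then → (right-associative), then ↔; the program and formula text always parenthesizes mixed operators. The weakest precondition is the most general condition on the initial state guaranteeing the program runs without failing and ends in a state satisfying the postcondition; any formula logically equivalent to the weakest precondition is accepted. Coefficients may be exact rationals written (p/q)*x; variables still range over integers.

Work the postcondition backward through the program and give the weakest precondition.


Working backward. After the program, the postcondition (tot + 2 = 2*d - 9 ∨ (2*d + 5 ≠ 9 ∨ 2*d + d + 6 < 5)) ∧ (¬((1/4)*z + (2*z + pos - 1) ≥ 6)) must hold; in canonical form it is (tot = 2*d - 11 ∨ 2*d ≠ 4 ∨ 3*d < -1) ∧ (¬(pos + (9/4)*z ≥ 7)).
Before z := pos + 2: (tot = 2*d - 11 ∨ 2*d ≠ 4 ∨ 3*d < -1) ∧ (¬((13/4)*pos ≥ 5/2))
Before tot := 3*z + 3*pos - 8: (3*pos + 3*z = 2*d - 3 ∨ 2*d ≠ 4 ∨ 3*d < -1) ∧ (¬((13/4)*pos ≥ 5/2))
Answer: WP = (3*pos + 3*z = 2*d - 3 ∨ 2*d ≠ 4 ∨ 3*d < -1) ∧ (¬((13/4)*pos ≥ 5/2))


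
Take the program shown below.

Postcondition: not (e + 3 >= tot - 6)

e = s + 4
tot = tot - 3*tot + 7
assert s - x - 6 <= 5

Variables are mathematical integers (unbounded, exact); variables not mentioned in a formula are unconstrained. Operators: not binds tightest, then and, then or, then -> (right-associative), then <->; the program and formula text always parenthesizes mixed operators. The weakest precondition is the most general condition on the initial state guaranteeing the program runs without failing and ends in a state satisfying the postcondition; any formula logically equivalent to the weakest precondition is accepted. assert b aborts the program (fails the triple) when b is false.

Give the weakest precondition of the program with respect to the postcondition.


Working backward. After the program, the postcondition not (e + 3 >= tot - 6) must hold; in canonical form it is not (e >= tot - 9).
Before assert s - x - 6 <= 5: s <= x + 11 and (not (e >= tot - 9))
Before tot := tot - 3*tot + 7: s <= x + 11 and (not (e + 2*tot >= -2))
Before e := s + 4: s <= x + 11 and (not (s + 2*tot >= -6))
Answer: WP = s <= x + 11 and (not (s + 2*tot >= -6))


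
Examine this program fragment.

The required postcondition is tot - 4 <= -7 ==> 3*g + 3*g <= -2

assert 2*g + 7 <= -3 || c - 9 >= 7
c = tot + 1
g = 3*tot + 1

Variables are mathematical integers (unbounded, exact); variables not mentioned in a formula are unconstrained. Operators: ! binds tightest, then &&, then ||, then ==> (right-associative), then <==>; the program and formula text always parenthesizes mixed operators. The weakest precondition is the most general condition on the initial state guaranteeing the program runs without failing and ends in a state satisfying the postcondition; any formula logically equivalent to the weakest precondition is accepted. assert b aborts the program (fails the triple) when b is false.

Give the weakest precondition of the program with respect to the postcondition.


Working backward. After the program, the postcondition tot - 4 <= -7 ==> 3*g + 3*g <= -2 must hold; in canonical form it is tot <= -3 ==> 6*g <= -2.
Before g := 3*tot + 1: tot <= -3 ==> 18*tot <= -8
Before c := tot + 1: tot <= -3 ==> 18*tot <= -8
Before assert 2*g + 7 <= -3 || c - 9 >= 7: (2*g <= -10 || c >= 16) && (tot <= -3 ==> 18*tot <= -8)
Answer: WP = (2*g <= -10 || c >= 16) && (tot <= -3 ==> 18*tot <= -8)


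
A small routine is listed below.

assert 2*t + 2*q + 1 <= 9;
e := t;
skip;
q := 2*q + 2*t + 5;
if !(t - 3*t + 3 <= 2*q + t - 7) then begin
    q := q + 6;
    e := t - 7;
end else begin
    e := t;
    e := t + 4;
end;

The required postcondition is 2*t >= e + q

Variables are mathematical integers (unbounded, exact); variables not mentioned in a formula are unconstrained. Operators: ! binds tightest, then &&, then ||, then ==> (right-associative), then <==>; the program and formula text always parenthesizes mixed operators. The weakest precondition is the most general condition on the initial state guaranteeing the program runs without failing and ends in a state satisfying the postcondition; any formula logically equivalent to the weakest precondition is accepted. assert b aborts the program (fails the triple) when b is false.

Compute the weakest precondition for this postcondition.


Working backward. After the program, 2*t >= e + q must hold.
Then branch requires t >= q - 1; else branch requires t >= q + 4.
Before the if: ((!(2*q + 3*t >= 10)) ==> t >= q - 1) && (2*q + 3*t >= 10 ==> t >= q + 4)
Before q := 2*q + 2*t + 5: ((!(4*q + 7*t >= 0)) ==> 2*q + t <= -4) && (4*q + 7*t >= 0 ==> 2*q + t <= -9)
Before skip: ((!(4*q + 7*t >= 0)) ==> 2*q + t <= -4) && (4*q + 7*t >= 0 ==> 2*q + t <= -9)
Before e := t: ((!(4*q + 7*t >= 0)) ==> 2*q + t <= -4) && (4*q + 7*t >= 0 ==> 2*q + t <= -9)
Before assert 2*t + 2*q + 1 <= 9: 2*q + 2*t <= 8 && ((!(4*q + 7*t >= 0)) ==> 2*q + t <= -4) && (4*q + 7*t >= 0 ==> 2*q + t <= -9)
Answer: WP = 2*q + 2*t <= 8 && ((!(4*q + 7*t >= 0)) ==> 2*q + t <= -4) && (4*q + 7*t >= 0 ==> 2*q + t <= -9)


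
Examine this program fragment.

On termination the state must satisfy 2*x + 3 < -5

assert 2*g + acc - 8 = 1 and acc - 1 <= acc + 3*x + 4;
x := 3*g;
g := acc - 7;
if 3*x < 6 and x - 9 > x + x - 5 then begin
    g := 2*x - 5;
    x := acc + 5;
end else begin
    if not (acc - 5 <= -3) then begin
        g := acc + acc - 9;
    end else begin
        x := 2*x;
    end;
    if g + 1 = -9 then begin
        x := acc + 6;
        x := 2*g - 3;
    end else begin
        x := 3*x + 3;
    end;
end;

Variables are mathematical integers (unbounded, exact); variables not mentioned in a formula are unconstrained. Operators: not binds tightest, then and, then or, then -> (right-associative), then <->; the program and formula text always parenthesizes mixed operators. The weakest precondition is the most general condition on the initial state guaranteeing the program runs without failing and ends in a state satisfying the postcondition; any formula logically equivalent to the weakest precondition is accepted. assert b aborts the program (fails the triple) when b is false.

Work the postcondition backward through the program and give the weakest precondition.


Working backward. After the program, the postcondition 2*x + 3 < -5 must hold; in canonical form it is 2*x < -8.
Then branch requires 2*acc < -18; else branch requires ((not (acc <= 2)) -> ((2*acc = -1 -> 8*acc < 34) and ((not (2*acc = -1)) -> 6*x < -14))) and (acc <= 2 -> ((g = -10 -> 4*g < -2) and ((not (g = -10)) -> 12*x < -14))).
Before the if: ((3*x < 6 and x < -4) -> 2*acc < -18) and ((not (3*x < 6 and x < -4)) -> (((not (acc <= 2)) -> ((2*acc = -1 -> 8*acc < 34) and ((not (2*acc = -1)) -> 6*x < -14))) and (acc <= 2 -> ((g = -10 -> 4*g < -2) and ((not (g = -10)) -> 12*x < -14)))))
Before g := acc - 7: ((3*x < 6 and x < -4) -> 2*acc < -18) and ((not (3*x < 6 and x < -4)) -> (((not (acc <= 2)) -> ((2*acc = -1 -> 8*acc < 34) and ((not (2*acc = -1)) -> 6*x < -14))) and (acc <= 2 -> ((acc = -3 -> 4*acc < 26) and ((not (acc = -3)) -> 12*x < -14)))))
Before x := 3*g: ((9*g < 6 and 3*g < -4) -> 2*acc < -18) and ((not (9*g < 6 and 3*g < -4)) -> (((not (acc <= 2)) -> ((2*acc = -1 -> 8*acc < 34) and ((not (2*acc = -1)) -> 18*g < -14))) and (acc <= 2 -> ((acc = -3 -> 4*acc < 26) and ((not (acc = -3)) -> 36*g < -14)))))
Before assert 2*g + acc - 8 = 1 and acc - 1 <= acc + 3*x + 4: acc + 2*g = 9 and 3*x >= -5 and ((9*g < 6 and 3*g < -4) -> 2*acc < -18) and ((not (9*g < 6 and 3*g < -4)) -> (((not (acc <= 2)) -> ((2*acc = -1 -> 8*acc < 34) and ((not (2*acc = -1)) -> 18*g < -14))) and (acc <= 2 -> ((acc = -3 -> 4*acc < 26) and ((not (acc = -3)) -> 36*g < -14)))))
Answer: WP = acc + 2*g = 9 and 3*x >= -5 and ((9*g < 6 and 3*g < -4) -> 2*acc < -18) and ((not (9*g < 6 and 3*g < -4)) -> (((not (acc <= 2)) -> ((2*acc = -1 -> 8*acc < 34) and ((not (2*acc = -1)) -> 18*g < -14))) and (acc <= 2 -> ((acc = -3 -> 4*acc < 26) and ((not (acc = -3)) -> 36*g < -14)))))


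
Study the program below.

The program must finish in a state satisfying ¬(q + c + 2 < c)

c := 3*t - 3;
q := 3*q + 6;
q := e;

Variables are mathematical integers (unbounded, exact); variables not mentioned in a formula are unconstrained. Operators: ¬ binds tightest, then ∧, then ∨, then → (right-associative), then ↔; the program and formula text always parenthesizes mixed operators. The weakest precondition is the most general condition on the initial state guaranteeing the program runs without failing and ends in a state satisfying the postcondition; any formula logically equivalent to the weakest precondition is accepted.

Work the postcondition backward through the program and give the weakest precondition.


Working backward. After the program, the postcondition ¬(q + c + 2 < c) must hold; in canonical form it is ¬(q < -2).
Before q := e: ¬(e < -2)
Before q := 3*q + 6: ¬(e < -2)
Before c := 3*t - 3: ¬(e < -2)
Answer: WP = ¬(e < -2)


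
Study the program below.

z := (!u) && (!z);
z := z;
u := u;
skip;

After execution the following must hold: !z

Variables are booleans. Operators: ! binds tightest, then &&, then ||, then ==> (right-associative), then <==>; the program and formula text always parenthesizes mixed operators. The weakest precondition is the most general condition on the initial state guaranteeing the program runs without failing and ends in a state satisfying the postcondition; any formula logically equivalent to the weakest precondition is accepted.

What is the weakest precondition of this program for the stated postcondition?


Working backward. After the program, !z must hold.
Before skip: !z
Before u := u: !z
Before z := z: !z
Before z := (!u) && (!z): !((!u) && (!z))
Answer: WP = !((!u) && (!z))


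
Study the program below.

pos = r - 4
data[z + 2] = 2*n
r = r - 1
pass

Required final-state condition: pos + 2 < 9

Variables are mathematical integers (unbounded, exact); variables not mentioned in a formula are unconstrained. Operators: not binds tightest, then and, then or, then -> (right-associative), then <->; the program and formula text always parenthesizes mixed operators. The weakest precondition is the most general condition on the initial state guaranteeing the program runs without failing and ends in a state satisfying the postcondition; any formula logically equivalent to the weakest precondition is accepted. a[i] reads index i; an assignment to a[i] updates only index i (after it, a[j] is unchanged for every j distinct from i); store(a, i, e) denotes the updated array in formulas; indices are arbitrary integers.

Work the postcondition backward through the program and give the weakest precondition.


Working backward. After the program, the postcondition pos + 2 < 9 must hold; in canonical form it is pos < 7.
Before skip: pos < 7
Before r := r - 1: pos < 7
Before data[z + 2] := 2*n: pos < 7
Before pos := r - 4: r < 11
Answer: WP = r < 11


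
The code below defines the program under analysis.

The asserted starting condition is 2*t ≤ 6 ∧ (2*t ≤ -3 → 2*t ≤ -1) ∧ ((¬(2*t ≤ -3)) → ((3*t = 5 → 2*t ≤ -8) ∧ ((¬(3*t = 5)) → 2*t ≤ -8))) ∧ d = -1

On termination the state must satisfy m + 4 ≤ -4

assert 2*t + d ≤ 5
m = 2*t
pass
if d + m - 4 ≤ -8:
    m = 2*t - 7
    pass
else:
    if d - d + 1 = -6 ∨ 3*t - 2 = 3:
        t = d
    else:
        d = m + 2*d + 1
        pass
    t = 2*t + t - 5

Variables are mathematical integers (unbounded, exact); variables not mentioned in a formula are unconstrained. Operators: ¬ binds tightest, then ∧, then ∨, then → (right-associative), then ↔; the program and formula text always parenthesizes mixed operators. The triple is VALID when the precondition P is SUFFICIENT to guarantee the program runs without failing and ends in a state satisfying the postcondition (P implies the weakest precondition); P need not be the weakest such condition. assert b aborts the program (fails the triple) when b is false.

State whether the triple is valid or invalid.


Working backward. After the program, the postcondition m + 4 ≤ -4 must hold; in canonical form it is m ≤ -8.
Then branch requires 2*t ≤ -1; else branch requires (3*t = 5 → m ≤ -8) ∧ ((¬(3*t = 5)) → m ≤ -8).
Before the if: (d + m ≤ -4 → 2*t ≤ -1) ∧ ((¬(d + m ≤ -4)) → ((3*t = 5 → m ≤ -8) ∧ ((¬(3*t = 5)) → m ≤ -8)))
Before skip: (d + m ≤ -4 → 2*t ≤ -1) ∧ ((¬(d + m ≤ -4)) → ((3*t = 5 → m ≤ -8) ∧ ((¬(3*t = 5)) → m ≤ -8)))
Before m := 2*t: (d + 2*t ≤ -4 → 2*t ≤ -1) ∧ ((¬(d + 2*t ≤ -4)) → ((3*t = 5 → 2*t ≤ -8) ∧ ((¬(3*t = 5)) → 2*t ≤ -8)))
Before assert 2*t + d ≤ 5: d + 2*t ≤ 5 ∧ (d + 2*t ≤ -4 → 2*t ≤ -1) ∧ ((¬(d + 2*t ≤ -4)) → ((3*t = 5 → 2*t ≤ -8) ∧ ((¬(3*t = 5)) → 2*t ≤ -8)))
The weakest precondition is d + 2*t ≤ 5 ∧ (d + 2*t ≤ -4 → 2*t ≤ -1) ∧ ((¬(d + 2*t ≤ -4)) → ((3*t = 5 → 2*t ≤ -8) ∧ ((¬(3*t = 5)) → 2*t ≤ -8))).
Check whether 2*t ≤ 6 ∧ (2*t ≤ -3 → 2*t ≤ -1) ∧ ((¬(2*t ≤ -3)) → ((3*t = 5 → 2*t ≤ -8) ∧ ((¬(3*t = 5)) → 2*t ≤ -8))) ∧ d = -1 implies it.
Every state satisfying the precondition satisfies the weakest precondition: the implication holds.
Answer: valid


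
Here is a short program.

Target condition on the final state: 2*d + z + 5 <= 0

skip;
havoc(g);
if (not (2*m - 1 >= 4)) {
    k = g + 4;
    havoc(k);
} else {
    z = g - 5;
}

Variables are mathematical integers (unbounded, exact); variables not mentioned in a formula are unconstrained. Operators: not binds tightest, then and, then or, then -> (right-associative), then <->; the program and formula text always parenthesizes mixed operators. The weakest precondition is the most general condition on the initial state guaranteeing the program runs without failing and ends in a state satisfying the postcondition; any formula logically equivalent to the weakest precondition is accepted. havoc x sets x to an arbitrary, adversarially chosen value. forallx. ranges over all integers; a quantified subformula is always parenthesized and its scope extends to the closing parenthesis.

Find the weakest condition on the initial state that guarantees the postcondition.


Working backward. After the program, the postcondition 2*d + z + 5 <= 0 must hold; in canonical form it is 2*d + z <= -5.
Then branch requires 2*d + z <= -5; else branch requires 2*d + g <= 0.
Before the if: ((not (2*m >= 5)) -> 2*d + z <= -5) and (2*m >= 5 -> 2*d + g <= 0)
Before havoc g: forall g_1. (((not (2*m >= 5)) -> 2*d + z <= -5) and (2*m >= 5 -> 2*d + g_1 <= 0))
Before skip: forall g_1. (((not (2*m >= 5)) -> 2*d + z <= -5) and (2*m >= 5 -> 2*d + g_1 <= 0))
Answer: WP = forall g_1. (((not (2*m >= 5)) -> 2*d + z <= -5) and (2*m >= 5 -> 2*d + g_1 <= 0))
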